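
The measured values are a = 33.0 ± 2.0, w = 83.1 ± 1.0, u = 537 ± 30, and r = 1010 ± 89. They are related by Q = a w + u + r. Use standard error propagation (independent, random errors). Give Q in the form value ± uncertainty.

4290 ± 194

Let p = a·w = 2740. δp/p = √((1·δa/a)² + (1·δw/w)²) = √(0.00367 + 0.000145) = 0.0618, so δp = 169.
Q = p + u + r: δQ = √(δp² + δu² + δr²) = √(28700 + 900 + 7920) = 194
Q = 4290.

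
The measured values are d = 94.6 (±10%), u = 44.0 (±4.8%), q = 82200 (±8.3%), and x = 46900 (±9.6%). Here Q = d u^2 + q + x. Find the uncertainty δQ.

26700

Let p = d·u^2 = 1.83e+05. δp/p = √((1·δd/d)² + (2·δu/u)²) = √(0.0100 + 0.00922) = 0.139, so δp = 25400.
Q = p + q + x: δQ = √(δp² + δq² + δx²) = √(6.45e+08 + 4.65e+07 + 2.03e+07) = 26700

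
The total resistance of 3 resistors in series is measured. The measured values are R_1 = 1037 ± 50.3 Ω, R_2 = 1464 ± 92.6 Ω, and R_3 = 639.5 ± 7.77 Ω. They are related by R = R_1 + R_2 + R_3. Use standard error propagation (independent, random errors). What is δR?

106 Ω

Each term contributes (cᵢ δxᵢ)² to (δR)²:
  (δR_1)² = 2530;  (δR_2)² = 8570;  (δR_3)² = 60.4
δR = √(11200) = 106 Ω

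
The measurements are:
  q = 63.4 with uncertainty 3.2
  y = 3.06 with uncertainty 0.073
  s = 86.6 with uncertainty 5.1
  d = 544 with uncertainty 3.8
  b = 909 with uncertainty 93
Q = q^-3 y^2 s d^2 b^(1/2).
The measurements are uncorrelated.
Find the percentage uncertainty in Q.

Since Q is a product/quotient, work with relative uncertainties:
  (-3·δq/q)² = (-3×0.0505)² = 0.0229;  (2·δy/y)² = (2×0.0239)² = 0.00228;  (1·δs/s)² = (1×0.0589)² = 0.00347;  (2·δd/d)² = (2×0.00699)² = 0.000195;  (½·δb/b)² = (0.5×0.102)² = 0.00262
δQ/Q = √(0.0315) = 0.177

17.7%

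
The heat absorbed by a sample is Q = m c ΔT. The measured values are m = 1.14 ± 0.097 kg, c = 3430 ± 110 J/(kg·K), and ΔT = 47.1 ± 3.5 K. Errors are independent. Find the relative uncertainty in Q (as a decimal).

0.117

Since Q is a product/quotient, work with relative uncertainties:
  (1·δm/m)² = (1×0.0851)² = 0.00724;  (1·δc/c)² = (1×0.0321)² = 0.00103;  (1·δΔT/ΔT)² = (1×0.0743)² = 0.00552
δQ/Q = √(0.0138) = 0.117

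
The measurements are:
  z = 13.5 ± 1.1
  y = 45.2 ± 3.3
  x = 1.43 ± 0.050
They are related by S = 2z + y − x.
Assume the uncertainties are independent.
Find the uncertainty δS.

3.97

Each term contributes (cᵢ δxᵢ)² to (δS)²:
  (2·δz)² = 4.84;  (δy)² = 10.9;  (δx)² = 0.00250
δS = √(15.7) = 3.97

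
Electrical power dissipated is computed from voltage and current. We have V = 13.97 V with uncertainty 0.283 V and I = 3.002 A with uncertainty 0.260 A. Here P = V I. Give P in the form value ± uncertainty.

Each factor contributes (exponent × relative error)² to (δP/P)²:
  (1·δV/V)² = (1×0.0203)² = 0.000410;  (1·δI/I)² = (1×0.0866)² = 0.00750
δP/P = √(0.00791) = 0.0889
P = 41.94 W, so δP = 0.0889 × 41.94 = 3.73 W.

41.94 ± 3.73 W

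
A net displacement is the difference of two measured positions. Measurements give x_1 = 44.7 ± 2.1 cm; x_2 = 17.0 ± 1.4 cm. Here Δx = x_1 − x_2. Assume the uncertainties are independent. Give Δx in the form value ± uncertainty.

27.7 ± 2.52 cm

Sums and differences: (δΔx)² = Σ (cᵢ δxᵢ)².
  (δx_1)² = 4.41;  (δx_2)² = 1.96
δΔx = √(6.37) = 2.52 cm
Δx = 27.7 cm.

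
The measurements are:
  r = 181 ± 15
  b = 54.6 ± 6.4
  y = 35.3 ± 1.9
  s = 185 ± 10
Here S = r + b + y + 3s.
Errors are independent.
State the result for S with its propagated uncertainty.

826 ± 34.2

For a sum/difference, combine absolute errors in quadrature:
  (δr)² = 225;  (δb)² = 41.0;  (δy)² = 3.61;  (3·δs)² = 900
δS = √(1170) = 34.2
S = 826.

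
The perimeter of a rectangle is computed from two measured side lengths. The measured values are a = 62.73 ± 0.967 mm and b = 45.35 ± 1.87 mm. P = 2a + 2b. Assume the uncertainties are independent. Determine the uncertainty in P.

P is a linear combination, so absolute uncertainties add in quadrature:
  (2·δa)² = 3.74;  (2·δb)² = 14.0
δP = √(17.7) = 4.21 mm

4.21 mm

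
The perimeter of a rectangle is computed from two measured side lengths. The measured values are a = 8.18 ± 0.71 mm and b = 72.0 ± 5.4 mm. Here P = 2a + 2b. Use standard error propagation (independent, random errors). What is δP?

P is a linear combination, so absolute uncertainties add in quadrature:
  (2·δa)² = 2.02;  (2·δb)² = 117
δP = √(119) = 10.9 mm

10.9 mm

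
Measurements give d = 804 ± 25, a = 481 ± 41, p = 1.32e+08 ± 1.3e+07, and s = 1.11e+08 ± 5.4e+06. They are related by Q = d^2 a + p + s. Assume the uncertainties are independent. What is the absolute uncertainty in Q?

Let w = d^2·a = 3.11e+08. δw/w = √((2·δd/d)² + (1·δa/a)²) = √(0.00387 + 0.00727) = 0.106, so δw = 3.28e+07.
Q = w + p + s: δQ = √(δw² + δp² + δs²) = √(1.08e+15 + 1.69e+14 + 2.92e+13) = 3.57e+07

3.57e+07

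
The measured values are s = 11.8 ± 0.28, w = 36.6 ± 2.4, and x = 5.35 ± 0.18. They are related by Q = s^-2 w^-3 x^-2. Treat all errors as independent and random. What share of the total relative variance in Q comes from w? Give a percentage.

85.1%

(δQ/Q)² = (-2·δs/s)² + (-3·δw/w)² + (-2·δx/x)²
  s term: (-2×0.0237)² = 0.00225
  w term: (-3×0.0656)² = 0.0387
  x term: (-2×0.0336)² = 0.00453
Total = 0.0455. Share from w = 0.0387/0.0455 = 0.851.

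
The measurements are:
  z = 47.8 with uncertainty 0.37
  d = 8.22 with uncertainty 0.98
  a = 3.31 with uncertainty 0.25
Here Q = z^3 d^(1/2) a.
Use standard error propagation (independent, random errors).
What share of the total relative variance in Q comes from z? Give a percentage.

5.50%

(δQ/Q)² = (3·δz/z)² + (½·δd/d)² + (1·δa/a)²
  z term: (3×0.00774)² = 0.000539
  d term: (0.5×0.119)² = 0.00355
  a term: (1×0.0755)² = 0.00570
Total = 0.00980. Share from z = 0.000539/0.00980 = 0.0550.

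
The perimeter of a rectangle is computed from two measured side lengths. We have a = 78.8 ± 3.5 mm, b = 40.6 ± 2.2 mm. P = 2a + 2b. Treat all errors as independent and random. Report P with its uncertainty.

239 ± 8.27 mm

For a sum/difference, combine absolute errors in quadrature:
  (2·δa)² = 49.0;  (2·δb)² = 19.4
δP = √(68.4) = 8.27 mm
P = 239 mm.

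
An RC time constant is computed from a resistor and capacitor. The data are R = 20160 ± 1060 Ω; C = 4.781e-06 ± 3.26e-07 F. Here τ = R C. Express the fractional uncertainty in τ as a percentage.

8.61%

Since τ is a product/quotient, work with relative uncertainties:
  (1·δR/R)² = (1×0.0526)² = 0.00276;  (1·δC/C)² = (1×0.0682)² = 0.00465
δτ/τ = √(0.00741) = 0.0861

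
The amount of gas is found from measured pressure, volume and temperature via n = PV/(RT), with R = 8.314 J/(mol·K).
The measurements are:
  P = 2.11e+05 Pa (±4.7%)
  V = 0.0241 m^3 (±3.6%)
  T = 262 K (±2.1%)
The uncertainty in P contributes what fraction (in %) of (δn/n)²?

56.0%

(δn/n)² = (1·δP/P)² + (1·δV/V)² + (-1·δT/T)²
  P term: (1×0.0470)² = 0.00221
  V term: (1×0.0360)² = 0.00130
  T term: (-1×0.0210)² = 0.000441
Total = 0.00395. Share from P = 0.00221/0.00395 = 0.560.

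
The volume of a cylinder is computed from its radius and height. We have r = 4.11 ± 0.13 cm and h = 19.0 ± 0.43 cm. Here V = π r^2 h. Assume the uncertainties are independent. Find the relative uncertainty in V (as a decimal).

0.0672

Products/powers → add relative errors in quadrature, weighted by exponent:
  (2·δr/r)² = (2×0.0316)² = 0.00400;  (1·δh/h)² = (1×0.0226)² = 0.000512
δV/V = √(0.00451) = 0.0672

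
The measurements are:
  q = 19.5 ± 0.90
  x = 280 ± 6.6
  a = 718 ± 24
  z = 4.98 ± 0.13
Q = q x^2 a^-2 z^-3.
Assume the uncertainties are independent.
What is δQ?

0.00294

Relative error in a monomial: (δQ/Q)² = Σ (nᵢ · δxᵢ/xᵢ)².
  (1·δq/q)² = (1×0.0462)² = 0.00213;  (2·δx/x)² = (2×0.0236)² = 0.00222;  (-2·δa/a)² = (-2×0.0334)² = 0.00447;  (-3·δz/z)² = (-3×0.0261)² = 0.00613
δQ/Q = √(0.0150) = 0.122
Q = 0.0240, so δQ = 0.122 × 0.0240 = 0.00294.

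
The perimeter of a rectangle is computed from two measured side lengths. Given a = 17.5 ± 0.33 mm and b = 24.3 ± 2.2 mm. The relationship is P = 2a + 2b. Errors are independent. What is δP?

Each term contributes (cᵢ δxᵢ)² to (δP)²:
  (2·δa)² = 0.436;  (2·δb)² = 19.4
δP = √(19.8) = 4.45 mm

4.45 mm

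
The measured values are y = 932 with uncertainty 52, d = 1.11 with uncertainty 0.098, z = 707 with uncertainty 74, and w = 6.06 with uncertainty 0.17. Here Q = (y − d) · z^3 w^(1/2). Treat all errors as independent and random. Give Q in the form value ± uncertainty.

(8.10 ± 2.59) × 10^11

Let u = y − d = 931. δu = √(δy² + δd²) = √(2700 + 0.00960) = 52.0, so δu/u = 0.0559.
Q is then a monomial in u, z, w:
δQ/Q = √((δu/u)² + (3·δz/z)² + (½·δw/w)²) = √(0.00312 + 0.0986 + 0.000197) = 0.319
Q = 8.1e+11, so δQ = 0.319 × 8.1e+11 = 2.59e+11.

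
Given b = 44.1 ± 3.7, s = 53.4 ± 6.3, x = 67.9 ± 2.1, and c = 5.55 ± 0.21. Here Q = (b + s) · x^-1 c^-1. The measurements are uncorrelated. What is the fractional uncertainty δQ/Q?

0.0895

Let u = b + s = 97.5. δu = √(δb² + δs²) = √(13.7 + 39.7) = 7.31, so δu/u = 0.0749.
Q is then a monomial in u, x, c:
δQ/Q = √((δu/u)² + (-1·δx/x)² + (-1·δc/c)²) = √(0.00562 + 0.000957 + 0.00143) = 0.0895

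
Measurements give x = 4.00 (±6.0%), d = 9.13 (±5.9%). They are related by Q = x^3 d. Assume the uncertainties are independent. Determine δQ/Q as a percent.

Since Q is a product/quotient, work with relative uncertainties:
  (3·δx/x)² = (3×0.0600)² = 0.0324;  (1·δd/d)² = (1×0.0590)² = 0.00348
δQ/Q = √(0.0359) = 0.189

18.9%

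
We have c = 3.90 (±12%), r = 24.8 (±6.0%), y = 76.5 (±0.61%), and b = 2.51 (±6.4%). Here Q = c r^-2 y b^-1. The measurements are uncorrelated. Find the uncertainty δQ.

Q is a product of powers, so relative uncertainties combine in quadrature:
  (1·δc/c)² = (1×0.120)² = 0.0144;  (-2·δr/r)² = (-2×0.0600)² = 0.0144;  (1·δy/y)² = (1×0.00610)² = 3.72e-05;  (-1·δb/b)² = (-1×0.0640)² = 0.00410
δQ/Q = √(0.0329) = 0.181
Q = 0.193, so δQ = 0.181 × 0.193 = 0.0351.

0.0351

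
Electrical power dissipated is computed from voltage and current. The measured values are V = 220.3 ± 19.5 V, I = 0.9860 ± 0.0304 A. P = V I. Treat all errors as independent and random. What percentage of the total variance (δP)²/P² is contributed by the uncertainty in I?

(δP/P)² = (1·δV/V)² + (1·δI/I)²
  V term: (1×0.0885)² = 0.00784
  I term: (1×0.0308)² = 0.000951
Total = 0.00879. Share from I = 0.000951/0.00879 = 0.108.

10.8%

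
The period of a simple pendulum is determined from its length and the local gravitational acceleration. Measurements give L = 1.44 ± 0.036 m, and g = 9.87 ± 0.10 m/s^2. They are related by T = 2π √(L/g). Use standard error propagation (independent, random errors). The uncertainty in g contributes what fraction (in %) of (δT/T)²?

(δT/T)² = (½·δL/L)² + (−½·δg/g)²
  L term: (0.5×0.0250)² = 0.000156
  g term: (-0.5×0.0101)² = 2.57e-05
Total = 0.000182. Share from g = 2.57e-05/0.000182 = 0.141.

14.1%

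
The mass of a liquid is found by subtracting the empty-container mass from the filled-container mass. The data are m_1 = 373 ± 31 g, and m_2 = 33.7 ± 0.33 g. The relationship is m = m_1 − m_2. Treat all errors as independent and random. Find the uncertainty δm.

31.0 g

m is a linear combination, so absolute uncertainties add in quadrature:
  (δm_1)² = 961;  (δm_2)² = 0.109
δm = √(961) = 31.0 g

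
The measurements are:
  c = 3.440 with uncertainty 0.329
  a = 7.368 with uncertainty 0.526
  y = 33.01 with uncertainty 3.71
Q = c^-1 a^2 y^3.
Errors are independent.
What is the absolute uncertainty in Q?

Relative error in a monomial: (δQ/Q)² = Σ (nᵢ · δxᵢ/xᵢ)².
  (-1·δc/c)² = (-1×0.0956)² = 0.00915;  (2·δa/a)² = (2×0.0714)² = 0.0204;  (3·δy/y)² = (3×0.112)² = 0.114
δQ/Q = √(0.143) = 0.378
Q = 567600, so δQ = 0.378 × 567600 = 2.15e+05.

2.15e+05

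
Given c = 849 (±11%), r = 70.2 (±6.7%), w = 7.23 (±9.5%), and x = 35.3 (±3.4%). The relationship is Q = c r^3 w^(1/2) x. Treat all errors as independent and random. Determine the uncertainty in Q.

6.59e+09

For a monomial Q ∝ c, r^3, w^(1/2), x, fractional errors add in quadrature:
  (1·δc/c)² = (1×0.110)² = 0.0121;  (3·δr/r)² = (3×0.0670)² = 0.0404;  (½·δw/w)² = (0.5×0.0950)² = 0.00226;  (1·δx/x)² = (1×0.0340)² = 0.00116
δQ/Q = √(0.0559) = 0.236
Q = 2.79e+10, so δQ = 0.236 × 2.79e+10 = 6.59e+09.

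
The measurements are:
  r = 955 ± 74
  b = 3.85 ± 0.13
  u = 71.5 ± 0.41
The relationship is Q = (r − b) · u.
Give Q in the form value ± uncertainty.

Let w = r − b = 951. δw = √(δr² + δb²) = √(5480 + 0.0169) = 74.0, so δw/w = 0.0778.
Q is then a monomial in w, u:
δQ/Q = √((δw/w)² + (1·δu/u)²) = √(0.00605 + 3.29e-05) = 0.0780
Q = 68000, so δQ = 0.0780 × 68000 = 5310.

68000 ± 5310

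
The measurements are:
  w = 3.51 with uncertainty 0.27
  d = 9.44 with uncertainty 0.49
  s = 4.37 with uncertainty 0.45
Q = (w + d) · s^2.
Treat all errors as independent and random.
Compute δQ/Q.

0.210

Let u = w + d = 12.9. δu = √(δw² + δd²) = √(0.0729 + 0.240) = 0.559, so δu/u = 0.0432.
Q is then a monomial in u, s:
δQ/Q = √((δu/u)² + (2·δs/s)²) = √(0.00187 + 0.0424) = 0.210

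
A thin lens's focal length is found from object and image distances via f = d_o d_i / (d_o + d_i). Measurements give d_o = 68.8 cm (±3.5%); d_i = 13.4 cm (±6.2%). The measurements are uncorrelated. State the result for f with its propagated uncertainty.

11.2 ± 0.586 cm

∂f/∂d_o = (d_i/(d_o+d_i))² = 0.0266;  ∂f/∂d_i = (d_o/(d_o+d_i))² = 0.701
δf = √((∂f/∂d_o · δd_o)² + (∂f/∂d_i · δd_i)²) = √(0.00409 + 0.339) = 0.586 cm
f = 11.2 cm.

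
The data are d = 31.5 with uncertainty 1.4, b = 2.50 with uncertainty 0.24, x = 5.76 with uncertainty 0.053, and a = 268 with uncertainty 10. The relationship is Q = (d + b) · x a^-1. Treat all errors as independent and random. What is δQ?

Let u = d + b = 34.0. δu = √(δd² + δb²) = √(1.96 + 0.0576) = 1.42, so δu/u = 0.0418.
Q is then a monomial in u, x, a:
δQ/Q = √((δu/u)² + (1·δx/x)² + (-1·δa/a)²) = √(0.00175 + 8.47e-05 + 0.00139) = 0.0568
Q = 0.731, so δQ = 0.0568 × 0.731 = 0.0415.

0.0415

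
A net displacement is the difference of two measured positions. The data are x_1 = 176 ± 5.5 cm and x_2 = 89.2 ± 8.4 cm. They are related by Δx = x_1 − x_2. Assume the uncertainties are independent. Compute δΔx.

For a sum/difference, combine absolute errors in quadrature:
  (δx_1)² = 30.2;  (δx_2)² = 70.6
δΔx = √(101) = 10.0 cm

10.0 cm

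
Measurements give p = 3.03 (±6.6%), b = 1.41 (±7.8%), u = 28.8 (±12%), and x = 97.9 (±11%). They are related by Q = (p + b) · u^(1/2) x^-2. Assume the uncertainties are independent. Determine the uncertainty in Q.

0.000581

Let w = p + b = 4.44. δw = √(δp² + δb²) = √(0.0400 + 0.0121) = 0.228, so δw/w = 0.0514.
Q is then a monomial in w, u, x:
δQ/Q = √((δw/w)² + (½·δu/u)² + (-2·δx/x)²) = √(0.00264 + 0.00360 + 0.0484) = 0.234
Q = 0.00249, so δQ = 0.234 × 0.00249 = 0.000581.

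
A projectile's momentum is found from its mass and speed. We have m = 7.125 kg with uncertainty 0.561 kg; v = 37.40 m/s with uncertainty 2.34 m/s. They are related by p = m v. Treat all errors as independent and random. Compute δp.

26.8 kg·m/s

p is a product of powers, so relative uncertainties combine in quadrature:
  (1·δm/m)² = (1×0.0787)² = 0.00620;  (1·δv/v)² = (1×0.0626)² = 0.00391
δp/p = √(0.0101) = 0.101
p = 266.5 kg·m/s, so δp = 0.101 × 266.5 = 26.8 kg·m/s.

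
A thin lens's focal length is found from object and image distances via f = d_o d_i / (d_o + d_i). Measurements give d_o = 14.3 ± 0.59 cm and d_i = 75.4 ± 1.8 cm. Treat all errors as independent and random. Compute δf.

∂f/∂d_o = (d_i/(d_o+d_i))² = 0.707;  ∂f/∂d_i = (d_o/(d_o+d_i))² = 0.0254
δf = √((∂f/∂d_o · δd_o)² + (∂f/∂d_i · δd_i)²) = √(0.174 + 0.00209) = 0.419 cm

0.419 cm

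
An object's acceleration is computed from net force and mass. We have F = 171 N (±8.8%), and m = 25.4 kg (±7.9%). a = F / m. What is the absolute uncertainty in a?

Each factor contributes (exponent × relative error)² to (δa/a)²:
  (1·δF/F)² = (1×0.0880)² = 0.00774;  (-1·δm/m)² = (-1×0.0790)² = 0.00624
δa/a = √(0.0140) = 0.118
a = 6.73 m/s^2, so δa = 0.118 × 6.73 = 0.796 m/s^2.

0.796 m/s^2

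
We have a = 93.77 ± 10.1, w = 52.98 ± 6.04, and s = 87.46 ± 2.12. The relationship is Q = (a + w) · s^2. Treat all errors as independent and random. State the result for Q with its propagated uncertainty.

Let u = a + w = 146.8. δu = √(δa² + δw²) = √(102 + 36.5) = 11.8, so δu/u = 0.0802.
Q is then a monomial in u, s:
δQ/Q = √((δu/u)² + (2·δs/s)²) = √(0.00643 + 0.00235) = 0.0937
Q = 1.123e+06, so δQ = 0.0937 × 1.123e+06 = 1.05e+05.

(1.123 ± 0.105) × 10^6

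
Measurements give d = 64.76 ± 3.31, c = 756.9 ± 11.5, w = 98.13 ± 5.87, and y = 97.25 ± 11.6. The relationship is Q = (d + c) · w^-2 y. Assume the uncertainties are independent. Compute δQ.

1.41

Let u = d + c = 821.7. δu = √(δd² + δc²) = √(11.0 + 132) = 12.0, so δu/u = 0.0146.
Q is then a monomial in u, w, y:
δQ/Q = √((δu/u)² + (-2·δw/w)² + (1·δy/y)²) = √(0.000212 + 0.0143 + 0.0142) = 0.170
Q = 8.298, so δQ = 0.170 × 8.298 = 1.41.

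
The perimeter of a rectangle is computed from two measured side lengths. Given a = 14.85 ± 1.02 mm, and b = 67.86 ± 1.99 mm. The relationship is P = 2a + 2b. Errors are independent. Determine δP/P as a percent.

Each term contributes (cᵢ δxᵢ)² to (δP)²:
  (2·δa)² = 4.16;  (2·δb)² = 15.8
δP = √(20.0) = 4.47 mm
P = 165.4 mm, so δP/P = 4.47/165.4 = 0.0270.

2.70%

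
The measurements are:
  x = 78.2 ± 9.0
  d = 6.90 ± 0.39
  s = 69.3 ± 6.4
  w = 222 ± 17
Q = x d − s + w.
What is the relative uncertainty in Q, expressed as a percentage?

10.3%

Let p = x·d = 540. δp/p = √((1·δx/x)² + (1·δd/d)²) = √(0.0132 + 0.00319) = 0.128, so δp = 69.2.
Q = p − s + w: δQ = √(δp² + δs² + δw²) = √(4790 + 41.0 + 289) = 71.5
Q = 692, so δQ/Q = 71.5/692 = 0.103.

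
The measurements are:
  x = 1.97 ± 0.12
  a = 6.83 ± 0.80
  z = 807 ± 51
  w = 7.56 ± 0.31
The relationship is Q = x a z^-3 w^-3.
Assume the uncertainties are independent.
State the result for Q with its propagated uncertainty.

For a monomial Q ∝ x, a, z^-3, w^-3, fractional errors add in quadrature:
  (1·δx/x)² = (1×0.0609)² = 0.00371;  (1·δa/a)² = (1×0.117)² = 0.0137;  (-3·δz/z)² = (-3×0.0632)² = 0.0359;  (-3·δw/w)² = (-3×0.0410)² = 0.0151
δQ/Q = √(0.0685) = 0.262
Q = 5.93e-11, so δQ = 0.262 × 5.93e-11 = 1.55e-11.

(5.93 ± 1.55) × 10^-11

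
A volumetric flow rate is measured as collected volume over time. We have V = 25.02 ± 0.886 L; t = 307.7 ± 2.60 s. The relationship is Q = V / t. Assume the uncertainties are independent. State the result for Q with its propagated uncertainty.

Each factor contributes (exponent × relative error)² to (δQ/Q)²:
  (1·δV/V)² = (1×0.0354)² = 0.00125;  (-1·δt/t)² = (-1×0.00845)² = 7.14e-05
δQ/Q = √(0.00133) = 0.0364
Q = 0.08131 L/s, so δQ = 0.0364 × 0.08131 = 0.00296 L/s.

0.08131 ± 0.00296 L/s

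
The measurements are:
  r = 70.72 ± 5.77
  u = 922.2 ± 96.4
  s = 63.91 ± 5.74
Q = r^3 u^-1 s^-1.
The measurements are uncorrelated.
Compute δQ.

Each factor contributes (exponent × relative error)² to (δQ/Q)²:
  (3·δr/r)² = (3×0.0816)² = 0.0599;  (-1·δu/u)² = (-1×0.105)² = 0.0109;  (-1·δs/s)² = (-1×0.0898)² = 0.00807
δQ/Q = √(0.0789) = 0.281
Q = 6.001, so δQ = 0.281 × 6.001 = 1.69.

1.69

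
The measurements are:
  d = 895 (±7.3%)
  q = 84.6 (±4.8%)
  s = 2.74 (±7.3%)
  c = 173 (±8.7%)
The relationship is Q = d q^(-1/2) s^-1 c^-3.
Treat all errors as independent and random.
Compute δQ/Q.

0.282

Since Q is a product/quotient, work with relative uncertainties:
  (1·δd/d)² = (1×0.0730)² = 0.00533;  (−½·δq/q)² = (-0.5×0.0480)² = 0.000576;  (-1·δs/s)² = (-1×0.0730)² = 0.00533;  (-3·δc/c)² = (-3×0.0870)² = 0.0681
δQ/Q = √(0.0794) = 0.282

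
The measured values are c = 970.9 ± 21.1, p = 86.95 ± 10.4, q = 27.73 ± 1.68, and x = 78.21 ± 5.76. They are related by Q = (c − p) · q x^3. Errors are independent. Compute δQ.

Let u = c − p = 883.9. δu = √(δc² + δp²) = √(445 + 108) = 23.5, so δu/u = 0.0266.
Q is then a monomial in u, q, x:
δQ/Q = √((δu/u)² + (1·δq/q)² + (3·δx/x)²) = √(0.000708 + 0.00367 + 0.0488) = 0.231
Q = 1.173e+10, so δQ = 0.231 × 1.173e+10 = 2.7e+09.

2.7e+09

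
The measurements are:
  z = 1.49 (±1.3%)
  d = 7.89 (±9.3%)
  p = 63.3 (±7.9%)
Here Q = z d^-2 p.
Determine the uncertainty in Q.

Relative error in a monomial: (δQ/Q)² = Σ (nᵢ · δxᵢ/xᵢ)².
  (1·δz/z)² = (1×0.0130)² = 0.000169;  (-2·δd/d)² = (-2×0.0930)² = 0.0346;  (1·δp/p)² = (1×0.0790)² = 0.00624
δQ/Q = √(0.0410) = 0.202
Q = 1.52, so δQ = 0.202 × 1.52 = 0.307.

0.307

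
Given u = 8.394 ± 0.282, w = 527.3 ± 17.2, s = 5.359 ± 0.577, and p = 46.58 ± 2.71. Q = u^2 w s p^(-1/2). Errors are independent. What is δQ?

3920

Relative error in a monomial: (δQ/Q)² = Σ (nᵢ · δxᵢ/xᵢ)².
  (2·δu/u)² = (2×0.0336)² = 0.00451;  (1·δw/w)² = (1×0.0326)² = 0.00106;  (1·δs/s)² = (1×0.108)² = 0.0116;  (−½·δp/p)² = (-0.5×0.0582)² = 0.000846
δQ/Q = √(0.0180) = 0.134
Q = 29170, so δQ = 0.134 × 29170 = 3920.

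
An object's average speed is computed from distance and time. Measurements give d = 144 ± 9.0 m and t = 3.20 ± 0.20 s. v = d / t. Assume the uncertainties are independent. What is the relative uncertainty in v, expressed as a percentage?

Each factor contributes (exponent × relative error)² to (δv/v)²:
  (1·δd/d)² = (1×0.0625)² = 0.00391;  (-1·δt/t)² = (-1×0.0625)² = 0.00391
δv/v = √(0.00781) = 0.0884

8.84%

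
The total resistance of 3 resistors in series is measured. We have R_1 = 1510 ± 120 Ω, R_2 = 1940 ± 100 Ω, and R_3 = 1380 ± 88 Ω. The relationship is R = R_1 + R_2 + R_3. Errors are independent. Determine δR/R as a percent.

Absolute uncertainties add in quadrature for a linear combination:
  (δR_1)² = 14400;  (δR_2)² = 10000;  (δR_3)² = 7740
δR = √(32100) = 179 Ω
R = 4830 Ω, so δR/R = 179/4830 = 0.0371.

3.71%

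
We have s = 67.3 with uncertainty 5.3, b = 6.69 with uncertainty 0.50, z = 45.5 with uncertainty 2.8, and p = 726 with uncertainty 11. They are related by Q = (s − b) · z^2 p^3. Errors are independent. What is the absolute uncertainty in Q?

Let u = s − b = 60.6. δu = √(δs² + δb²) = √(28.1 + 0.250) = 5.32, so δu/u = 0.0878.
Q is then a monomial in u, z, p:
δQ/Q = √((δu/u)² + (2·δz/z)² + (3·δp/p)²) = √(0.00771 + 0.0151 + 0.00207) = 0.158
Q = 4.8e+13, so δQ = 0.158 × 4.8e+13 = 7.58e+12.

7.58e+12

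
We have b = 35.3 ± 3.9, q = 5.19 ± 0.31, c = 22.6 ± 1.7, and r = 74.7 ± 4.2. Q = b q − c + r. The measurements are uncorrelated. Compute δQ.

23.5

Let p = b·q = 183. δp/p = √((1·δb/b)² + (1·δq/q)²) = √(0.0122 + 0.00357) = 0.126, so δp = 23.0.
Q = p − c + r: δQ = √(δp² + δc² + δr²) = √(529 + 2.89 + 17.6) = 23.5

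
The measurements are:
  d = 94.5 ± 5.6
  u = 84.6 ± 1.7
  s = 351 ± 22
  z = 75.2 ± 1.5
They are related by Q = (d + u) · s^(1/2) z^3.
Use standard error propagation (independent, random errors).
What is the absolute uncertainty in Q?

Let w = d + u = 179. δw = √(δd² + δu²) = √(31.4 + 2.89) = 5.85, so δw/w = 0.0327.
Q is then a monomial in w, s, z:
δQ/Q = √((δw/w)² + (½·δs/s)² + (3·δz/z)²) = √(0.00107 + 0.000982 + 0.00358) = 0.0750
Q = 1.43e+09, so δQ = 0.0750 × 1.43e+09 = 1.07e+08.

1.07e+08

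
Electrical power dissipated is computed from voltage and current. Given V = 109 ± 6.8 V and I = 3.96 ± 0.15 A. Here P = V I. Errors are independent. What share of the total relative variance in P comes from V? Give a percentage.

73.1%

(δP/P)² = (1·δV/V)² + (1·δI/I)²
  V term: (1×0.0624)² = 0.00389
  I term: (1×0.0379)² = 0.00143
Total = 0.00533. Share from V = 0.00389/0.00533 = 0.731.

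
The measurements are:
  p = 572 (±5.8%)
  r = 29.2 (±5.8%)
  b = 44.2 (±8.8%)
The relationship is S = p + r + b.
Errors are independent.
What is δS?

33.4

Each term contributes (cᵢ δxᵢ)² to (δS)²:
  (δp)² = 1100;  (δr)² = 2.87;  (δb)² = 15.1
δS = √(1120) = 33.4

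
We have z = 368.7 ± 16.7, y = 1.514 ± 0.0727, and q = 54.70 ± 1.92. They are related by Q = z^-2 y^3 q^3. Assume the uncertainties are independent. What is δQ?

0.836

Products/powers → add relative errors in quadrature, weighted by exponent:
  (-2·δz/z)² = (-2×0.0453)² = 0.00821;  (3·δy/y)² = (3×0.0480)² = 0.0208;  (3·δq/q)² = (3×0.0351)² = 0.0111
δQ/Q = √(0.0400) = 0.200
Q = 4.178, so δQ = 0.200 × 4.178 = 0.836.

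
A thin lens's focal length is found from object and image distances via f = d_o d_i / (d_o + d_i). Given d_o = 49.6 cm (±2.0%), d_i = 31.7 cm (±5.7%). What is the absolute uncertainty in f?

0.689 cm

∂f/∂d_o = (d_i/(d_o+d_i))² = 0.152;  ∂f/∂d_i = (d_o/(d_o+d_i))² = 0.372
δf = √((∂f/∂d_o · δd_o)² + (∂f/∂d_i · δd_i)²) = √(0.0227 + 0.452) = 0.689 cm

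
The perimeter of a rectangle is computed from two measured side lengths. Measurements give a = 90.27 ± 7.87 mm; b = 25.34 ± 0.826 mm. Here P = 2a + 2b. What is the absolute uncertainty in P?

15.8 mm

Each term contributes (cᵢ δxᵢ)² to (δP)²:
  (2·δa)² = 248;  (2·δb)² = 2.73
δP = √(250) = 15.8 mm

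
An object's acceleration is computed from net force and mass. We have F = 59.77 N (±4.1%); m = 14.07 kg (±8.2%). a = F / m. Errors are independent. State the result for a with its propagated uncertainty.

For a monomial a ∝ F, m^-1, fractional errors add in quadrature:
  (1·δF/F)² = (1×0.0410)² = 0.00168;  (-1·δm/m)² = (-1×0.0820)² = 0.00672
δa/a = √(0.00840) = 0.0917
a = 4.248 m/s^2, so δa = 0.0917 × 4.248 = 0.389 m/s^2.

4.248 ± 0.389 m/s^2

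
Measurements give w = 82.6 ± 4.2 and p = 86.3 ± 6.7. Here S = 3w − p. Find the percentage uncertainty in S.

8.84%

Sums and differences: (δS)² = Σ (cᵢ δxᵢ)².
  (3·δw)² = 159;  (δp)² = 44.9
δS = √(204) = 14.3
S = 162, so δS/S = 14.3/162 = 0.0884.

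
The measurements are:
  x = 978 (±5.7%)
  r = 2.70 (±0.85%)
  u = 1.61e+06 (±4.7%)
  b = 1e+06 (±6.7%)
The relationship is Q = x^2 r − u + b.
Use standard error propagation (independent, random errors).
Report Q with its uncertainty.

Let p = x^2·r = 2.58e+06. δp/p = √((2·δx/x)² + (1·δr/r)²) = √(0.0130 + 7.23e-05) = 0.114, so δp = 2.95e+05.
Q = p − u + b: δQ = √(δp² + δu² + δb²) = √(8.72e+10 + 5.73e+09 + 4.49e+09) = 3.12e+05
Q = 1.97e+06.

(1.97 ± 0.312) × 10^6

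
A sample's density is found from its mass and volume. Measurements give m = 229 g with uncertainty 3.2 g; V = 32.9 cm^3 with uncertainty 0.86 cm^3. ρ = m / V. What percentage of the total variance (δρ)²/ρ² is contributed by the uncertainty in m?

(δρ/ρ)² = (1·δm/m)² + (-1·δV/V)²
  m term: (1×0.0140)² = 0.000195
  V term: (-1×0.0261)² = 0.000683
Total = 0.000879. Share from m = 0.000195/0.000879 = 0.222.

22.2%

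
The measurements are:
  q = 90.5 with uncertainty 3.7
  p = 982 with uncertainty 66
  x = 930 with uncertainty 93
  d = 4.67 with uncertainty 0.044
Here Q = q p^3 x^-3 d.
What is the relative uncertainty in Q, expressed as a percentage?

36.4%

Since Q is a product/quotient, work with relative uncertainties:
  (1·δq/q)² = (1×0.0409)² = 0.00167;  (3·δp/p)² = (3×0.0672)² = 0.0407;  (-3·δx/x)² = (-3×0.100)² = 0.0900;  (1·δd/d)² = (1×0.00942)² = 8.88e-05
δQ/Q = √(0.132) = 0.364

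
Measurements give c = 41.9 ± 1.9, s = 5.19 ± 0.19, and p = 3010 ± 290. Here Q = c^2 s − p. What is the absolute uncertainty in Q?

Let w = c^2·s = 9110. δw/w = √((2·δc/c)² + (1·δs/s)²) = √(0.00823 + 0.00134) = 0.0978, so δw = 891.
Q = w − p: δQ = √(δw² + δp²) = √(7.94e+05 + 84100) = 937

937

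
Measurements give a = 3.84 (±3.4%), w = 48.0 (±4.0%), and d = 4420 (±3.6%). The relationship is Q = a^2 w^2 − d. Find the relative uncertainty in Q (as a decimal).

0.121

Let p = a^2·w^2 = 34000. δp/p = √((2·δa/a)² + (2·δw/w)²) = √(0.00462 + 0.00640) = 0.105, so δp = 3570.
Q = p − d: δQ = √(δp² + δd²) = √(1.27e+07 + 25300) = 3570
Q = 29600, so δQ/Q = 3570/29600 = 0.121.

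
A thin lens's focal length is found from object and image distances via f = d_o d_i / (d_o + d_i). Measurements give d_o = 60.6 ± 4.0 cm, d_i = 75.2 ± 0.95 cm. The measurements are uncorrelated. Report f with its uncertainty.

33.6 ± 1.24 cm

∂f/∂d_o = (d_i/(d_o+d_i))² = 0.307;  ∂f/∂d_i = (d_o/(d_o+d_i))² = 0.199
δf = √((∂f/∂d_o · δd_o)² + (∂f/∂d_i · δd_i)²) = √(1.50 + 0.0358) = 1.24 cm
f = 33.6 cm.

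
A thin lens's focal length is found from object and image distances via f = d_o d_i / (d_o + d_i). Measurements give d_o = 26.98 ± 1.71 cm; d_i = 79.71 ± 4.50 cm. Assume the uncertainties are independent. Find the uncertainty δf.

0.997 cm

∂f/∂d_o = (d_i/(d_o+d_i))² = 0.558;  ∂f/∂d_i = (d_o/(d_o+d_i))² = 0.0639
δf = √((∂f/∂d_o · δd_o)² + (∂f/∂d_i · δd_i)²) = √(0.911 + 0.0828) = 0.997 cm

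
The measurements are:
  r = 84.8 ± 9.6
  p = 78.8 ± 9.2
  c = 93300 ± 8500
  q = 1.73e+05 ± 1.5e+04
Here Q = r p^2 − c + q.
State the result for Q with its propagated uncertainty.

(6.06 ± 1.38) × 10^5

Let w = r·p^2 = 5.27e+05. δw/w = √((1·δr/r)² + (2·δp/p)²) = √(0.0128 + 0.0545) = 0.259, so δw = 1.37e+05.
Q = w − c + q: δQ = √(δw² + δc² + δq²) = √(1.87e+10 + 7.22e+07 + 2.25e+08) = 1.38e+05
Q = 6.06e+05.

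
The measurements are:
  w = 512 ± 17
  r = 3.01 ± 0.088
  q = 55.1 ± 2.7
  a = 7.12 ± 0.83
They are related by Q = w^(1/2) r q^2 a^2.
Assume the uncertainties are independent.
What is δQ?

Relative error in a monomial: (δQ/Q)² = Σ (nᵢ · δxᵢ/xᵢ)².
  (½·δw/w)² = (0.5×0.0332)² = 0.000276;  (1·δr/r)² = (1×0.0292)² = 0.000855;  (2·δq/q)² = (2×0.0490)² = 0.00960;  (2·δa/a)² = (2×0.117)² = 0.0544
δQ/Q = √(0.0651) = 0.255
Q = 1.05e+07, so δQ = 0.255 × 1.05e+07 = 2.67e+06.

2.67e+06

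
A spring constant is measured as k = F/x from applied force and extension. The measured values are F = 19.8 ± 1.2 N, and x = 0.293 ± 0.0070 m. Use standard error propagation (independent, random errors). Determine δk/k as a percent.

Since k is a product/quotient, work with relative uncertainties:
  (1·δF/F)² = (1×0.0606)² = 0.00367;  (-1·δx/x)² = (-1×0.0239)² = 0.000571
δk/k = √(0.00424) = 0.0651

6.51%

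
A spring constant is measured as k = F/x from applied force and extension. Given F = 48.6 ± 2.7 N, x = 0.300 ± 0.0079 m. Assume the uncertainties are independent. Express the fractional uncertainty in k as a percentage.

Relative error in a monomial: (δk/k)² = Σ (nᵢ · δxᵢ/xᵢ)².
  (1·δF/F)² = (1×0.0556)² = 0.00309;  (-1·δx/x)² = (-1×0.0263)² = 0.000693
δk/k = √(0.00378) = 0.0615

6.15%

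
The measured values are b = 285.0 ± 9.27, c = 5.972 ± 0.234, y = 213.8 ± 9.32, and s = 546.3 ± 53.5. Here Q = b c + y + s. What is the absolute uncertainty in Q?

102

Let p = b·c = 1702. δp/p = √((1·δb/b)² + (1·δc/c)²) = √(0.00106 + 0.00154) = 0.0509, so δp = 86.7.
Q = p + y + s: δQ = √(δp² + δy² + δs²) = √(7510 + 86.9 + 2860) = 102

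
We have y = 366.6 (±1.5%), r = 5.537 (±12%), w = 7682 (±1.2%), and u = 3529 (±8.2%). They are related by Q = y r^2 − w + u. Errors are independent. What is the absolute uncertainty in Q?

2720

Let p = y·r^2 = 11240. δp/p = √((1·δy/y)² + (2·δr/r)²) = √(0.000225 + 0.0576) = 0.240, so δp = 2700.
Q = p − w + u: δQ = √(δp² + δw² + δu²) = √(7.3e+06 + 8500 + 83700) = 2720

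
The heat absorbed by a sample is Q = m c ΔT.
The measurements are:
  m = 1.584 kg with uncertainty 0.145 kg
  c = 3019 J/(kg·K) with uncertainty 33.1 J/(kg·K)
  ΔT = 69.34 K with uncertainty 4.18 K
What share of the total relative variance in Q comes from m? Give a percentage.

69.1%

(δQ/Q)² = (1·δm/m)² + (1·δc/c)² + (1·δΔT/ΔT)²
  m term: (1×0.0915)² = 0.00838
  c term: (1×0.0110)² = 0.000120
  ΔT term: (1×0.0603)² = 0.00363
Total = 0.0121. Share from m = 0.00838/0.0121 = 0.691.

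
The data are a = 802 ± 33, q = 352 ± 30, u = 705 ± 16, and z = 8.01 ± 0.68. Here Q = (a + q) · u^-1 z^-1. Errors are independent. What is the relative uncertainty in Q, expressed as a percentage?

Let w = a + q = 1150. δw = √(δa² + δq²) = √(1090 + 900) = 44.6, so δw/w = 0.0386.
Q is then a monomial in w, u, z:
δQ/Q = √((δw/w)² + (-1·δu/u)² + (-1·δz/z)²) = √(0.00149 + 0.000515 + 0.00721) = 0.0960

9.60%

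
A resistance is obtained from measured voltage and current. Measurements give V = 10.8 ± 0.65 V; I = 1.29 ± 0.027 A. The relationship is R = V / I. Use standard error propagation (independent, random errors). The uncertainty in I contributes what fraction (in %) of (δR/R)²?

10.8%

(δR/R)² = (1·δV/V)² + (-1·δI/I)²
  V term: (1×0.0602)² = 0.00362
  I term: (-1×0.0209)² = 0.000438
Total = 0.00406. Share from I = 0.000438/0.00406 = 0.108.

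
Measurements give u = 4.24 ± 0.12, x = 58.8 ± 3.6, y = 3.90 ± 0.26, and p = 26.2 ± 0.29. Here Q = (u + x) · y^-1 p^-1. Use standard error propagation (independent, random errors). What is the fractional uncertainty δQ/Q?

Let w = u + x = 63.0. δw = √(δu² + δx²) = √(0.0144 + 13.0) = 3.60, so δw/w = 0.0571.
Q is then a monomial in w, y, p:
δQ/Q = √((δw/w)² + (-1·δy/y)² + (-1·δp/p)²) = √(0.00326 + 0.00444 + 0.000123) = 0.0885

0.0885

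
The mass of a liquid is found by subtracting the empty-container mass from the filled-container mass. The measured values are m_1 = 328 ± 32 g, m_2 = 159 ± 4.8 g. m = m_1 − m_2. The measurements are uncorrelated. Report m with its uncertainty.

m is a linear combination, so absolute uncertainties add in quadrature:
  (δm_1)² = 1020;  (δm_2)² = 23.0
δm = √(1050) = 32.4 g
m = 169 g.

169 ± 32.4 g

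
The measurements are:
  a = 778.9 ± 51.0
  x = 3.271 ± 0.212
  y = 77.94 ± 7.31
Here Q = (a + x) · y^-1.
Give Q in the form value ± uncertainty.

10.04 ± 1.15

Let u = a + x = 782.2. δu = √(δa² + δx²) = √(2600 + 0.0449) = 51.0, so δu/u = 0.0652.
Q is then a monomial in u, y:
δQ/Q = √((δu/u)² + (-1·δy/y)²) = √(0.00425 + 0.00880) = 0.114
Q = 10.04, so δQ = 0.114 × 10.04 = 1.15.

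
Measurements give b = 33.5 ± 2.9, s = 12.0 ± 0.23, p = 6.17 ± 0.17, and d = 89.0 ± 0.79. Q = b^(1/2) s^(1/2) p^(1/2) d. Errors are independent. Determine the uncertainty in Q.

Products/powers → add relative errors in quadrature, weighted by exponent:
  (½·δb/b)² = (0.5×0.0866)² = 0.00187;  (½·δs/s)² = (0.5×0.0192)² = 9.18e-05;  (½·δp/p)² = (0.5×0.0276)² = 0.000190;  (1·δd/d)² = (1×0.00888)² = 7.88e-05
δQ/Q = √(0.00223) = 0.0473
Q = 4430, so δQ = 0.0473 × 4430 = 209.

209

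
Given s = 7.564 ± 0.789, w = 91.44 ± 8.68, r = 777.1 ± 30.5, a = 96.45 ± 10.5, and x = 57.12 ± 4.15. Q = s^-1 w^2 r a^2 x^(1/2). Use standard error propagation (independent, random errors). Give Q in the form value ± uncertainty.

(6.039 ± 1.88) × 10^10

Q is a product of powers, so relative uncertainties combine in quadrature:
  (-1·δs/s)² = (-1×0.104)² = 0.0109;  (2·δw/w)² = (2×0.0949)² = 0.0360;  (1·δr/r)² = (1×0.0392)² = 0.00154;  (2·δa/a)² = (2×0.109)² = 0.0474;  (½·δx/x)² = (0.5×0.0727)² = 0.00132
δQ/Q = √(0.0972) = 0.312
Q = 6.039e+10, so δQ = 0.312 × 6.039e+10 = 1.88e+10.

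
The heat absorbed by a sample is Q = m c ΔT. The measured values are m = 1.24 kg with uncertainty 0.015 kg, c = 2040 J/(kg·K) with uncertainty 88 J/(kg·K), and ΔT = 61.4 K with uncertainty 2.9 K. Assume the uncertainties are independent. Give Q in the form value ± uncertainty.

For a monomial Q ∝ m, c, ΔT, fractional errors add in quadrature:
  (1·δm/m)² = (1×0.0121)² = 0.000146;  (1·δc/c)² = (1×0.0431)² = 0.00186;  (1·δΔT/ΔT)² = (1×0.0472)² = 0.00223
δQ/Q = √(0.00424) = 0.0651
Q = 1.55e+05 J, so δQ = 0.0651 × 1.55e+05 = 10100 J.

(1.55 ± 0.101) × 10^5 J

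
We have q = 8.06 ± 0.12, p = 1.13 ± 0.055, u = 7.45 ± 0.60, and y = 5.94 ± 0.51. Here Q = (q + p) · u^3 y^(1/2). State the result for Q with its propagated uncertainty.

Let w = q + p = 9.19. δw = √(δq² + δp²) = √(0.0144 + 0.00302) = 0.132, so δw/w = 0.0144.
Q is then a monomial in w, u, y:
δQ/Q = √((δw/w)² + (3·δu/u)² + (½·δy/y)²) = √(0.000206 + 0.0584 + 0.00184) = 0.246
Q = 9260, so δQ = 0.246 × 9260 = 2280.

9260 ± 2280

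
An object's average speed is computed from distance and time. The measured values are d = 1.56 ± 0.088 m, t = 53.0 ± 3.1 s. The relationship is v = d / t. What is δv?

0.00239 m/s

Products/powers → add relative errors in quadrature, weighted by exponent:
  (1·δd/d)² = (1×0.0564)² = 0.00318;  (-1·δt/t)² = (-1×0.0585)² = 0.00342
δv/v = √(0.00660) = 0.0813
v = 0.0294 m/s, so δv = 0.0813 × 0.0294 = 0.00239 m/s.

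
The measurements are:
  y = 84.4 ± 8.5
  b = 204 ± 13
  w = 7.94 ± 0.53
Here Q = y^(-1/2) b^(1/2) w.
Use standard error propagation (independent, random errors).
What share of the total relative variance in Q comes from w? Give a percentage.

(δQ/Q)² = (−½·δy/y)² + (½·δb/b)² + (1·δw/w)²
  y term: (-0.5×0.101)² = 0.00254
  b term: (0.5×0.0637)² = 0.00102
  w term: (1×0.0668)² = 0.00446
Total = 0.00801. Share from w = 0.00446/0.00801 = 0.557.

55.7%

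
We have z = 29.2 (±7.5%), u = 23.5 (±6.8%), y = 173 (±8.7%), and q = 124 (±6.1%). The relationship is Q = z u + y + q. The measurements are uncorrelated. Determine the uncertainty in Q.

Let p = z·u = 686. δp/p = √((1·δz/z)² + (1·δu/u)²) = √(0.00562 + 0.00462) = 0.101, so δp = 69.5.
Q = p + y + q: δQ = √(δp² + δy² + δq²) = √(4830 + 227 + 57.2) = 71.5

71.5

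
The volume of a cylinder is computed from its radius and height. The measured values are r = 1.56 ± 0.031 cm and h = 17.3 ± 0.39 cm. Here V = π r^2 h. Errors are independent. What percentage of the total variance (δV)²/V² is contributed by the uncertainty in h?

(δV/V)² = (2·δr/r)² + (1·δh/h)²
  r term: (2×0.0199)² = 0.00158
  h term: (1×0.0225)² = 0.000508
Total = 0.00209. Share from h = 0.000508/0.00209 = 0.243.

24.3%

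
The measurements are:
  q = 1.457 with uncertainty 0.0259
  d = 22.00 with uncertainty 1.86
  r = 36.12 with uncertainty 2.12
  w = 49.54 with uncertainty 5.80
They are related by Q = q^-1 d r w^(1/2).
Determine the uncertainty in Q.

460

Products/powers → add relative errors in quadrature, weighted by exponent:
  (-1·δq/q)² = (-1×0.0178)² = 0.000316;  (1·δd/d)² = (1×0.0845)² = 0.00715;  (1·δr/r)² = (1×0.0587)² = 0.00344;  (½·δw/w)² = (0.5×0.117)² = 0.00343
δQ/Q = √(0.0143) = 0.120
Q = 3839, so δQ = 0.120 × 3839 = 460.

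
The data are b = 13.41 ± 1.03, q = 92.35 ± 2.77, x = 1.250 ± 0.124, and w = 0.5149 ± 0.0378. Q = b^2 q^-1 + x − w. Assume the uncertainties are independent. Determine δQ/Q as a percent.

12.3%

Let p = b^2·q^-1 = 1.947. δp/p = √((2·δb/b)² + (-1·δq/q)²) = √(0.0236 + 0.000900) = 0.157, so δp = 0.305.
Q = p + x − w: δQ = √(δp² + δx² + δw²) = √(0.0929 + 0.0154 + 0.00143) = 0.331
Q = 2.682, so δQ/Q = 0.331/2.682 = 0.123.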